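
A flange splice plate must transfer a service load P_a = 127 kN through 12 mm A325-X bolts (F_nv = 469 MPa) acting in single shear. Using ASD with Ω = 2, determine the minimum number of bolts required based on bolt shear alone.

A_b = π·12²/4 = 113.1 mm².
Per-bolt allowable strength R_n/Ω = 469 × 113.1 × 1 / 1000 / 2 = 26.52 kN.
n ≥ 127 / 26.52 = 4.789 → use 5 bolts.

5 bolts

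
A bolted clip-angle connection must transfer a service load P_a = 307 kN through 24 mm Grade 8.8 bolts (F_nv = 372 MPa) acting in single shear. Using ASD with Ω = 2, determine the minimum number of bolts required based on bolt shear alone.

4 bolts

A_b = π·24²/4 = 452.4 mm².
Per-bolt allowable strength R_n/Ω = 372 × 452.4 × 1 / 1000 / 2 = 84.14 kN.
n ≥ 307 / 84.14 = 3.648 → use 4 bolts.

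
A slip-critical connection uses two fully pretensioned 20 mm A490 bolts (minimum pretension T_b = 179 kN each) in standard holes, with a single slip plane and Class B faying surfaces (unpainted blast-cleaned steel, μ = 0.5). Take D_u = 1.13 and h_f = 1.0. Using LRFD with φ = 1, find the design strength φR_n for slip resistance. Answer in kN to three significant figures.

202 kN

R_n = μ · D_u · h_f · T_b · n_s · n_b = 0.5 × 1.13 × 1.0 × 179 × 1 × 2 = 202.3 kN.
Design strength φR_n = 1 × 202.3 = 202 kN.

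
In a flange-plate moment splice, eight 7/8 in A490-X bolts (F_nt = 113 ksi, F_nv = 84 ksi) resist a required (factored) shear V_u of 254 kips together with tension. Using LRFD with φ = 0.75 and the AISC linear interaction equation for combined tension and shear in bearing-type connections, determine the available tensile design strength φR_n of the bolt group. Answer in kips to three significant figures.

A_b = π·0.875²/4 = 0.6013 in²; f_rv = 254 / (8 × 0.6013) = 52.8 ksi.
F'_nt = 1.3 F_nt − (F_nt / φF_nv) f_rv = 1.3·113 − (113/(0.75·84))·52.8 = 52.19 ksi, capped at F_nt → F'_nt = 52.19 ksi.
R_n = F'_nt · A_b · n = 52.19 × 0.6013 × 8 = 251.1 kips.
Design strength φR_n = 0.75 × 251.1 = 188 kips.

188 kips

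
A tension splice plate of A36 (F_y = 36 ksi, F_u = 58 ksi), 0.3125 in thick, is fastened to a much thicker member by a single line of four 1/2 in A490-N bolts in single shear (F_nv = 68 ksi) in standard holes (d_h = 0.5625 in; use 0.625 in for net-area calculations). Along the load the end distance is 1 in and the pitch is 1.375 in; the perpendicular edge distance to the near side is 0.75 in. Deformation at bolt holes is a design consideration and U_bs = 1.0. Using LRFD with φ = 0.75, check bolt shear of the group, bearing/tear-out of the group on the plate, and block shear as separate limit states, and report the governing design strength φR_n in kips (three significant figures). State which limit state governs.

Bolt shear: A_b = π·0.5²/4 = 0.1963 in²; R_n = 68 × 0.1963 × 4 × 1 = 53.41 kips → 0.75 × 53.41 = 40.1 kips.
Bearing: edge l_c = 0.7188, r_n = 15.63 kips; interior l_c = 0.8125, r_n = 17.67 kips; R_n = 15.63 + 3·17.67 = 68.65 kips → 51.5 kips.
Block shear: A_gv = 1.602, A_nv = 0.918, A_nt = 0.1367 in²; R_n = min(0.6F_uA_nv, 0.6F_yA_gv) + U_bs·F_u·A_nt = 39.88 kips → 29.9 kips.
Block shear governs: 29.9 kips.

29.9 kips (block shear governs)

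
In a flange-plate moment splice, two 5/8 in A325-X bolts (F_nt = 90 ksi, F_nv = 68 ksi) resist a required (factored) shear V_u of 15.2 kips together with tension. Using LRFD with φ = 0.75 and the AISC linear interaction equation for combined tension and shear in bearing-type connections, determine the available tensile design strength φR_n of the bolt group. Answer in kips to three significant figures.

33.7 kips

A_b = π·0.625²/4 = 0.3068 in²; f_rv = 15.2 / (2 × 0.3068) = 24.77 ksi.
F'_nt = 1.3 F_nt − (F_nt / φF_nv) f_rv = 1.3·90 − (90/(0.75·68))·24.77 = 73.28 ksi, capped at F_nt → F'_nt = 73.28 ksi.
R_n = F'_nt · A_b · n = 73.28 × 0.3068 × 2 = 44.97 kips.
Design strength φR_n = 0.75 × 44.97 = 33.7 kips.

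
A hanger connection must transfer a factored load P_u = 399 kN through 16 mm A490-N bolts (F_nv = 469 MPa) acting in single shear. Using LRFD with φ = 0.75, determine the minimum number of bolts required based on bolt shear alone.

6 bolts

A_b = π·16²/4 = 201.1 mm².
Per-bolt design strength φR_n = 0.75 × 469 × 201.1 × 1 / 1000 = 70.72 kN.
n ≥ 399 / 70.72 = 5.642 → use 6 bolts.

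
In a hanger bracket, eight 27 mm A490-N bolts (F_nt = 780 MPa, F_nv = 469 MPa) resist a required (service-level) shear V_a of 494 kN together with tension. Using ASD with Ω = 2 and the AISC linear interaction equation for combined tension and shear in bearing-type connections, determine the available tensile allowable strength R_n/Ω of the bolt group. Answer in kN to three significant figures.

1500 kN

A_b = π·27²/4 = 572.6 mm²; f_rv = 494 × 1000 / (8 × 572.6) = 107.8 MPa.
F'_nt = 1.3 F_nt − (Ω F_nt / F_nv) f_rv = 1.3·780 − (2·780/469)·107.8 = 655.3 MPa, capped at F_nt → F'_nt = 655.3 MPa.
R_n = F'_nt · A_b · n = 655.3 × 572.6 × 8 / 1000 = 3001 kN.
Allowable strength R_n/Ω = 3001 / 2 = 1500 kN.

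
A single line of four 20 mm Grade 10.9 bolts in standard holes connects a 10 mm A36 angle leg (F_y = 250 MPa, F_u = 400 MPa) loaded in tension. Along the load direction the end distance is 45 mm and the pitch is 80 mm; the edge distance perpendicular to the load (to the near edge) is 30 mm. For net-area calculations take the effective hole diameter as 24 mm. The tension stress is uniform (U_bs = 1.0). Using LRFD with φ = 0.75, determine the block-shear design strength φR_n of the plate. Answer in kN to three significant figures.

Shear plane L_v = 45 + 3·80 = 285 mm; A_gv = 285 × 10 = 2850 mm².
A_nv = (285 − 3.5·24) × 10 = 2010 mm².
A_nt = (30 − 0.5·24) × 10 = 180 mm².
0.6 F_u A_nv = 482.4 kN; 0.6 F_y A_gv = 427.5 kN → shear yielding governs the shear term.
R_n = 427.5 + 1.0 × 400 × 180 / 1000 = 499.5 kN.
Design strength φR_n = 0.75 × 499.5 = 375 kN.

375 kN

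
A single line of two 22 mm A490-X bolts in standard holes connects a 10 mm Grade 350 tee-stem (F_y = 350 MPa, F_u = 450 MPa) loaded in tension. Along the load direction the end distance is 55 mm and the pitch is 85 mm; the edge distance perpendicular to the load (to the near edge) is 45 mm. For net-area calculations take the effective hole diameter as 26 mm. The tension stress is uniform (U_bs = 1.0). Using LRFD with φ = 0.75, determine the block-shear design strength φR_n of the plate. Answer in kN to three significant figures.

313 kN

Shear plane L_v = 55 + 1·85 = 140 mm; A_gv = 140 × 10 = 1400 mm².
A_nv = (140 − 1.5·26) × 10 = 1010 mm².
A_nt = (45 − 0.5·26) × 10 = 320 mm².
0.6 F_u A_nv = 272.7 kN; 0.6 F_y A_gv = 294 kN → shear rupture governs the shear term.
R_n = 272.7 + 1.0 × 450 × 320 / 1000 = 416.7 kN.
Design strength φR_n = 0.75 × 416.7 = 313 kN.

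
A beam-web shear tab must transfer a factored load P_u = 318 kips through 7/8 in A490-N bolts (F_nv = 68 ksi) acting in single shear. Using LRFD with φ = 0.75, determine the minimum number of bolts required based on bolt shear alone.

11 bolts

A_b = π·0.875²/4 = 0.6013 in².
Per-bolt design strength φR_n = 0.75 × 68 × 0.6013 × 1 = 30.67 kips.
n ≥ 318 / 30.67 = 10.37 → use 11 bolts.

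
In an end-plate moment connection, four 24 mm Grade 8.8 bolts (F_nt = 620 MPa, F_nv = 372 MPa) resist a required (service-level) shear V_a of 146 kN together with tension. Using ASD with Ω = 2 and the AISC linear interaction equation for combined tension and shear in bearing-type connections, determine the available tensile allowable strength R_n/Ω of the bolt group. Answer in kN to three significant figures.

486 kN

A_b = π·24²/4 = 452.4 mm²; f_rv = 146 × 1000 / (4 × 452.4) = 80.68 MPa.
F'_nt = 1.3 F_nt − (Ω F_nt / F_nv) f_rv = 1.3·620 − (2·620/372)·80.68 = 537.1 MPa, capped at F_nt → F'_nt = 537.1 MPa.
R_n = F'_nt · A_b · n = 537.1 × 452.4 × 4 / 1000 = 971.8 kN.
Allowable strength R_n/Ω = 971.8 / 2 = 486 kN.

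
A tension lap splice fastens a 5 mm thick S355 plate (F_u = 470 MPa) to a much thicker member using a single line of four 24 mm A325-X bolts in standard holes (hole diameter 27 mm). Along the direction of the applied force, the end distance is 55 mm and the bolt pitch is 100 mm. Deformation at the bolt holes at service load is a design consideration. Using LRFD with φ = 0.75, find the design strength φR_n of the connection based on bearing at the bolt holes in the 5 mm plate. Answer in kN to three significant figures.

392 kN

Per bolt r_n = 1.2 l_c t F_u ≤ 2.4 d t F_u; upper limit = 2.4 × 24 × 5 × 470 / 1000 = 135.4 kN.
Edge bolt: l_c = 55 − 27/2 = 41.5 mm → 1.2 × 41.5 × 5 × 470 / 1000 = 117 → r_n = 117 kN.
Interior bolts: l_c = 100 − 27 = 73 mm → 1.2 × 73 × 5 × 470 / 1000 = 205.9 → r_n = 135.4 kN.
R_n = 1 × 117 + 3 × 135.4 = 523.1 kN.
Design strength φR_n = 0.75 × 523.1 = 392 kN.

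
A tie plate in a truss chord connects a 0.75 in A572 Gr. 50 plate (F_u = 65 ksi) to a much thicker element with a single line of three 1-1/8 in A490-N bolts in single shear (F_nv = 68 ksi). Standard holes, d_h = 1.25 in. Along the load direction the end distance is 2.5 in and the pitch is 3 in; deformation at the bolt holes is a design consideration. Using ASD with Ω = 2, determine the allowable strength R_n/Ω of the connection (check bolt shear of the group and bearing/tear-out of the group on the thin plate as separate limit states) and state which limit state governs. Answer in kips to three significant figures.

Bolt shear: A_b = π·1.125²/4 = 0.994 in²; R_n = 68 × 0.994 × 3 × 1 = 202.8 kips → 202.8 / 2 = 101 kips.
Bearing (1.2 l_c t F_u ≤ 2.4 d t F_u): upper limit = 2.4·1.125·0.75·65 = 131.6 kips.
  Edge l_c = 2.5 − 1.25/2 = 1.875 → r_n = 109.7 kips; interior l_c = 3 − 1.25 = 1.75 → r_n = 102.4 kips.
  R_n,bearing = 1·109.7 + 2·102.4 = 314.4 kips → 314.4 / 2 = 157 kips.
Bolt shear governs: 101 kips.

101 kips (bolt shear governs)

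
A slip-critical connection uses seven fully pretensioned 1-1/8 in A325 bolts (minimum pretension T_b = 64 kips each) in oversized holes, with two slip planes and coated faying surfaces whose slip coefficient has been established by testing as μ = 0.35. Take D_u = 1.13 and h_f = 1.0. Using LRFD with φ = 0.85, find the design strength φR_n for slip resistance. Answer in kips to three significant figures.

R_n = μ · D_u · h_f · T_b · n_s · n_b = 0.35 × 1.13 × 1.0 × 64 × 2 × 7 = 354.4 kips.
Design strength φR_n = 0.85 × 354.4 = 301 kips.

301 kips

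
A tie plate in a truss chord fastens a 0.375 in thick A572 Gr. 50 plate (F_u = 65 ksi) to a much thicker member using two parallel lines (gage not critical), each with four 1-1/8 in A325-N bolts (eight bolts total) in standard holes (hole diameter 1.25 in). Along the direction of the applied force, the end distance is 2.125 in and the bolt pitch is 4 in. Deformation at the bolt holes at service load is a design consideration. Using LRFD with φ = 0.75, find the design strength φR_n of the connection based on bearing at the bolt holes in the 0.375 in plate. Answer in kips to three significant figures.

Per bolt r_n = 1.2 l_c t F_u ≤ 2.4 d t F_u; upper limit = 2.4 × 1.125 × 0.375 × 65 = 65.81 kips.
Edge bolt: l_c = 2.125 − 1.25/2 = 1.5 in → 1.2 × 1.5 × 0.375 × 65 = 43.87 → r_n = 43.87 kips.
Interior bolts: l_c = 4 − 1.25 = 2.75 in → 1.2 × 2.75 × 0.375 × 65 = 80.44 → r_n = 65.81 kips.
R_n = 2 × 43.87 + 6 × 65.81 = 482.6 kips.
Design strength φR_n = 0.75 × 482.6 = 362 kips.

362 kips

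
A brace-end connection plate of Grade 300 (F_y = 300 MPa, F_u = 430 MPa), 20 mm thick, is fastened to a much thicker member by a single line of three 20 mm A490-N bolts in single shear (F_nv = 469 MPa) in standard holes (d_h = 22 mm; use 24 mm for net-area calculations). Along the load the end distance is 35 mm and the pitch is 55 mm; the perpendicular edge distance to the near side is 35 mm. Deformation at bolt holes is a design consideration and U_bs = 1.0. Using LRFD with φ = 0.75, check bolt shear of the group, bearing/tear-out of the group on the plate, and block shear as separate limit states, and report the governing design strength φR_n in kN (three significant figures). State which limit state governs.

Bolt shear: A_b = π·20²/4 = 314.2 mm²; R_n = 469 × 314.2 × 3 × 1 / 1000 = 442 kN → 0.75 × 442 = 332 kN.
Bearing: edge l_c = 24, r_n = 247.7 kN; interior l_c = 33, r_n = 340.6 kN; R_n = 247.7 + 2·340.6 = 928.8 kN → 697 kN.
Block shear: A_gv = 2900, A_nv = 1700, A_nt = 460 mm²; R_n = min(0.6F_uA_nv, 0.6F_yA_gv) + U_bs·F_u·A_nt = 636.4 kN → 477 kN.
Bolt shear governs: 332 kN.

332 kN (bolt shear governs)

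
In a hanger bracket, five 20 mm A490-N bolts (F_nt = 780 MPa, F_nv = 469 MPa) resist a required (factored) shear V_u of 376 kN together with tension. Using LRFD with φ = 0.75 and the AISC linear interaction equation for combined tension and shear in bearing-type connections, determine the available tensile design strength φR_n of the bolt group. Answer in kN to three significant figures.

569 kN

A_b = π·20²/4 = 314.2 mm²; f_rv = 376 × 1000 / (5 × 314.2) = 239.4 MPa.
F'_nt = 1.3 F_nt − (F_nt / φF_nv) f_rv = 1.3·780 − (780/(0.75·469))·239.4 = 483.2 MPa, capped at F_nt → F'_nt = 483.2 MPa.
R_n = F'_nt · A_b · n = 483.2 × 314.2 × 5 / 1000 = 759 kN.
Design strength φR_n = 0.75 × 759 = 569 kN.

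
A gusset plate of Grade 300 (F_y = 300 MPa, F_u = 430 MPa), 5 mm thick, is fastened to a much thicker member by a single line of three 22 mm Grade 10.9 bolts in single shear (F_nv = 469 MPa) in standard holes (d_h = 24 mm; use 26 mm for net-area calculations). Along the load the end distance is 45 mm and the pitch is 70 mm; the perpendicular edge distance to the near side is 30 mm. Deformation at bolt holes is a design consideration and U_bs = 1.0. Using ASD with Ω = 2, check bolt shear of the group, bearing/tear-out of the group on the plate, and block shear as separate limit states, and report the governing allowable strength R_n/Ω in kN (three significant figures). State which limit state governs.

Bolt shear: A_b = π·22²/4 = 380.1 mm²; R_n = 469 × 380.1 × 3 × 1 / 1000 = 534.8 kN → 534.8 / 2 = 267 kN.
Bearing: edge l_c = 33, r_n = 85.14 kN; interior l_c = 46, r_n = 113.5 kN; R_n = 85.14 + 2·113.5 = 312.2 kN → 156 kN.
Block shear: A_gv = 925, A_nv = 600, A_nt = 85 mm²; R_n = min(0.6F_uA_nv, 0.6F_yA_gv) + U_bs·F_u·A_nt = 191.3 kN → 95.7 kN.
Block shear governs: 95.7 kN.

95.7 kN (block shear governs)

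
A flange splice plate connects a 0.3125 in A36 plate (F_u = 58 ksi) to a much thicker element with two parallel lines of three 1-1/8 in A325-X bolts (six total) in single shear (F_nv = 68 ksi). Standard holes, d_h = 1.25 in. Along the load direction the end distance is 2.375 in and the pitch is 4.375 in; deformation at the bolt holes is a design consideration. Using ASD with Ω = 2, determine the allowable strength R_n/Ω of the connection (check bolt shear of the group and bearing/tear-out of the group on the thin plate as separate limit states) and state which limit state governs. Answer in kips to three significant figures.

Bolt shear: A_b = π·1.125²/4 = 0.994 in²; R_n = 68 × 0.994 × 6 × 1 = 405.6 kips → 405.6 / 2 = 203 kips.
Bearing (1.2 l_c t F_u ≤ 2.4 d t F_u): upper limit = 2.4·1.125·0.3125·58 = 48.94 kips.
  Edge l_c = 2.375 − 1.25/2 = 1.75 → r_n = 38.06 kips; interior l_c = 4.375 − 1.25 = 3.125 → r_n = 48.94 kips.
  R_n,bearing = 2·38.06 + 4·48.94 = 271.9 kips → 271.9 / 2 = 136 kips.
Bearing governs: 136 kips.

136 kips (bearing governs)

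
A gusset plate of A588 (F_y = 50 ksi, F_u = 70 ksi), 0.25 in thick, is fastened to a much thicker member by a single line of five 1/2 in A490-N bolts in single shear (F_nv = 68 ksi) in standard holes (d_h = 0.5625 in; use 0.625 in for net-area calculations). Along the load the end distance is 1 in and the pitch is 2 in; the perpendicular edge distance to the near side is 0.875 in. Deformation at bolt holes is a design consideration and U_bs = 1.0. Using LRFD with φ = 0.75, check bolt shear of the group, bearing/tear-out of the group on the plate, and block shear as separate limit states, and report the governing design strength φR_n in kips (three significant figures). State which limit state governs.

Bolt shear: A_b = π·0.5²/4 = 0.1963 in²; R_n = 68 × 0.1963 × 5 × 1 = 66.76 kips → 0.75 × 66.76 = 50.1 kips.
Bearing: edge l_c = 0.7188, r_n = 15.09 kips; interior l_c = 1.438, r_n = 21 kips; R_n = 15.09 + 4·21 = 99.09 kips → 74.3 kips.
Block shear: A_gv = 2.25, A_nv = 1.547, A_nt = 0.1406 in²; R_n = min(0.6F_uA_nv, 0.6F_yA_gv) + U_bs·F_u·A_nt = 74.81 kips → 56.1 kips.
Bolt shear governs: 50.1 kips.

50.1 kips (bolt shear governs)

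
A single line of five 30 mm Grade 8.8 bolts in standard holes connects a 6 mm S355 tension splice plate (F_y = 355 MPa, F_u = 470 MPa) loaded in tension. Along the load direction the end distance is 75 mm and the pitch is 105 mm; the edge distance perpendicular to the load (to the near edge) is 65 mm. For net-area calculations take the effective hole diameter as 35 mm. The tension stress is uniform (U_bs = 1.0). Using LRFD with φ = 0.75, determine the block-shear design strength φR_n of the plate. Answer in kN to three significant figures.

Shear plane L_v = 75 + 4·105 = 495 mm; A_gv = 495 × 6 = 2970 mm².
A_nv = (495 − 4.5·35) × 6 = 2025 mm².
A_nt = (65 − 0.5·35) × 6 = 285 mm².
0.6 F_u A_nv = 571.1 kN; 0.6 F_y A_gv = 632.6 kN → shear rupture governs the shear term.
R_n = 571.1 + 1.0 × 470 × 285 / 1000 = 705 kN.
Design strength φR_n = 0.75 × 705 = 529 kN.

529 kN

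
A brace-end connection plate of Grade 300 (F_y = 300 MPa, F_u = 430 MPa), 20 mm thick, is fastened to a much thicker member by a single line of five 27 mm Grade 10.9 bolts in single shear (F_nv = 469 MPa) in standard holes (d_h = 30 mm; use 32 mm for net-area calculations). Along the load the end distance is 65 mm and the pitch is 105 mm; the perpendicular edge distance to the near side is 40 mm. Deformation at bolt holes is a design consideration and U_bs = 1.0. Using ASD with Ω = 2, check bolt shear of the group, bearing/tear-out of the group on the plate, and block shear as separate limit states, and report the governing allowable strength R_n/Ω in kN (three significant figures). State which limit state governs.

671 kN (bolt shear governs)

Bolt shear: A_b = π·27²/4 = 572.6 mm²; R_n = 469 × 572.6 × 5 × 1 / 1000 = 1343 kN → 1343 / 2 = 671 kN.
Bearing: edge l_c = 50, r_n = 516 kN; interior l_c = 75, r_n = 557.3 kN; R_n = 516 + 4·557.3 = 2745 kN → 1370 kN.
Block shear: A_gv = 9700, A_nv = 6820, A_nt = 480 mm²; R_n = min(0.6F_uA_nv, 0.6F_yA_gv) + U_bs·F_u·A_nt = 1952 kN → 976 kN.
Bolt shear governs: 671 kN.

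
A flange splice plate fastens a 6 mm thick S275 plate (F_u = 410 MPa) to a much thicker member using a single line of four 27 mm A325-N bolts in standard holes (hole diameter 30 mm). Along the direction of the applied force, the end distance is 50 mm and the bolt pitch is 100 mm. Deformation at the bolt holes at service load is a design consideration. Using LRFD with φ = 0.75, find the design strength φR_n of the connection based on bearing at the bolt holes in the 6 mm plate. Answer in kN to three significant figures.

436 kN

Per bolt r_n = 1.2 l_c t F_u ≤ 2.4 d t F_u; upper limit = 2.4 × 27 × 6 × 410 / 1000 = 159.4 kN.
Edge bolt: l_c = 50 − 30/2 = 35 mm → 1.2 × 35 × 6 × 410 / 1000 = 103.3 → r_n = 103.3 kN.
Interior bolts: l_c = 100 − 30 = 70 mm → 1.2 × 70 × 6 × 410 / 1000 = 206.6 → r_n = 159.4 kN.
R_n = 1 × 103.3 + 3 × 159.4 = 581.5 kN.
Design strength φR_n = 0.75 × 581.5 = 436 kN.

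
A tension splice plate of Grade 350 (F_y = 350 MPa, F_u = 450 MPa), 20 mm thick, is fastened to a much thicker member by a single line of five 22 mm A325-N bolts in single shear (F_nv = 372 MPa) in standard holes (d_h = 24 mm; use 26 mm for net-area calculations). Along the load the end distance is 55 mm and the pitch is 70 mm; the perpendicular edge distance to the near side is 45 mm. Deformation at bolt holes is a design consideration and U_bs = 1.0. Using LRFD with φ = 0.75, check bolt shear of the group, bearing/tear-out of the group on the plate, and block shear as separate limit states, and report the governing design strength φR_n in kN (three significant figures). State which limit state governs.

Bolt shear: A_b = π·22²/4 = 380.1 mm²; R_n = 372 × 380.1 × 5 × 1 / 1000 = 707 kN → 0.75 × 707 = 530 kN.
Bearing: edge l_c = 43, r_n = 464.4 kN; interior l_c = 46, r_n = 475.2 kN; R_n = 464.4 + 4·475.2 = 2365 kN → 1770 kN.
Block shear: A_gv = 6700, A_nv = 4360, A_nt = 640 mm²; R_n = min(0.6F_uA_nv, 0.6F_yA_gv) + U_bs·F_u·A_nt = 1465 kN → 1100 kN.
Bolt shear governs: 530 kN.

530 kN (bolt shear governs)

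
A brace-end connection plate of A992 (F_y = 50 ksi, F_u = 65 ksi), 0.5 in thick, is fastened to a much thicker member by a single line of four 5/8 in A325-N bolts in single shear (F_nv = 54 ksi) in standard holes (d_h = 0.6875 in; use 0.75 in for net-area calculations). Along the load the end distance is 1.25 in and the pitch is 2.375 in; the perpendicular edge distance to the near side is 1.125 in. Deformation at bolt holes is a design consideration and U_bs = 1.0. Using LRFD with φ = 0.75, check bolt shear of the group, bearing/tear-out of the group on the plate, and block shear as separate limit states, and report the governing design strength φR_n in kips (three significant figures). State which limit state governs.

Bolt shear: A_b = π·0.625²/4 = 0.3068 in²; R_n = 54 × 0.3068 × 4 × 1 = 66.27 kips → 0.75 × 66.27 = 49.7 kips.
Bearing: edge l_c = 0.9062, r_n = 35.34 kips; interior l_c = 1.688, r_n = 48.75 kips; R_n = 35.34 + 3·48.75 = 181.6 kips → 136 kips.
Block shear: A_gv = 4.188, A_nv = 2.875, A_nt = 0.375 in²; R_n = min(0.6F_uA_nv, 0.6F_yA_gv) + U_bs·F_u·A_nt = 136.5 kips → 102 kips.
Bolt shear governs: 49.7 kips.

49.7 kips (bolt shear governs)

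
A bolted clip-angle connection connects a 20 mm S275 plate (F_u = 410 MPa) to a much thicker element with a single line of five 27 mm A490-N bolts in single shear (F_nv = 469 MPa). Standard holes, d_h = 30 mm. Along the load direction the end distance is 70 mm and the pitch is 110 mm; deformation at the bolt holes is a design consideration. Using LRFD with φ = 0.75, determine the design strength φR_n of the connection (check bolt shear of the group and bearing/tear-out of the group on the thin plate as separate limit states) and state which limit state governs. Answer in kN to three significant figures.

1010 kN (bolt shear governs)

Bolt shear: A_b = π·27²/4 = 572.6 mm²; R_n = 469 × 572.6 × 5 × 1 / 1000 = 1343 kN → 0.75 × 1343 = 1010 kN.
Bearing (1.2 l_c t F_u ≤ 2.4 d t F_u): upper limit = 2.4·27·20·410 / 1000 = 531.4 kN.
  Edge l_c = 70 − 30/2 = 55 → r_n = 531.4 kN; interior l_c = 110 − 30 = 80 → r_n = 531.4 kN.
  R_n,bearing = 1·531.4 + 4·531.4 = 2657 kN → 0.75 × 2657 = 1990 kN.
Bolt shear governs: 1010 kN.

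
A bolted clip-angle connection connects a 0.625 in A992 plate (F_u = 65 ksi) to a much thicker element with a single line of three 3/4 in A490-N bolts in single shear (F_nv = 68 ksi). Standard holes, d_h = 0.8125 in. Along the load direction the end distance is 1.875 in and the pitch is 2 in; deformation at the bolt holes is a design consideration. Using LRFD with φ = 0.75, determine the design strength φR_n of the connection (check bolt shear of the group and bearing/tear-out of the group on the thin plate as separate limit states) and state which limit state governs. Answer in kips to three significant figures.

67.6 kips (bolt shear governs)

Bolt shear: A_b = π·0.75²/4 = 0.4418 in²; R_n = 68 × 0.4418 × 3 × 1 = 90.12 kips → 0.75 × 90.12 = 67.6 kips.
Bearing (1.2 l_c t F_u ≤ 2.4 d t F_u): upper limit = 2.4·0.75·0.625·65 = 73.12 kips.
  Edge l_c = 1.875 − 0.8125/2 = 1.469 → r_n = 71.6 kips; interior l_c = 2 − 0.8125 = 1.188 → r_n = 57.89 kips.
  R_n,bearing = 1·71.6 + 2·57.89 = 187.4 kips → 0.75 × 187.4 = 141 kips.
Bolt shear governs: 67.6 kips.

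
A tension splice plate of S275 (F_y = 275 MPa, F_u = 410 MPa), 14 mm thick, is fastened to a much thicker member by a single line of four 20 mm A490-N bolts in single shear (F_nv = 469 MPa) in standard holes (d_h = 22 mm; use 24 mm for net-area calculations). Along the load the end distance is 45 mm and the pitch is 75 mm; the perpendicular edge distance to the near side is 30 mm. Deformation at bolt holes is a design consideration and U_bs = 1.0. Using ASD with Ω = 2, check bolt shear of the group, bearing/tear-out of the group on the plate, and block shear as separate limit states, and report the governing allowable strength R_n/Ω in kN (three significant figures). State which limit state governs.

Bolt shear: A_b = π·20²/4 = 314.2 mm²; R_n = 469 × 314.2 × 4 × 1 / 1000 = 589.4 kN → 589.4 / 2 = 295 kN.
Bearing: edge l_c = 34, r_n = 234.2 kN; interior l_c = 53, r_n = 275.5 kN; R_n = 234.2 + 3·275.5 = 1061 kN → 530 kN.
Block shear: A_gv = 3780, A_nv = 2604, A_nt = 252 mm²; R_n = min(0.6F_uA_nv, 0.6F_yA_gv) + U_bs·F_u·A_nt = 727 kN → 364 kN.
Bolt shear governs: 295 kN.

295 kN (bolt shear governs)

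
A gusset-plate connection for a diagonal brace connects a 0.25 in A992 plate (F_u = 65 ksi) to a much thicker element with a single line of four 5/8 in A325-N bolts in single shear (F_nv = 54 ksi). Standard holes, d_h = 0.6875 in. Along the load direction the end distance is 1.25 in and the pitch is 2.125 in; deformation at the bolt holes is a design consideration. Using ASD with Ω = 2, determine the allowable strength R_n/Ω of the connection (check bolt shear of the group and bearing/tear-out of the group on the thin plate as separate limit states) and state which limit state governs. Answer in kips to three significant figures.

Bolt shear: A_b = π·0.625²/4 = 0.3068 in²; R_n = 54 × 0.3068 × 4 × 1 = 66.27 kips → 66.27 / 2 = 33.1 kips.
Bearing (1.2 l_c t F_u ≤ 2.4 d t F_u): upper limit = 2.4·0.625·0.25·65 = 24.38 kips.
  Edge l_c = 1.25 − 0.6875/2 = 0.9062 → r_n = 17.67 kips; interior l_c = 2.125 − 0.6875 = 1.438 → r_n = 24.38 kips.
  R_n,bearing = 1·17.67 + 3·24.38 = 90.8 kips → 90.8 / 2 = 45.4 kips.
Bolt shear governs: 33.1 kips.

33.1 kips (bolt shear governs)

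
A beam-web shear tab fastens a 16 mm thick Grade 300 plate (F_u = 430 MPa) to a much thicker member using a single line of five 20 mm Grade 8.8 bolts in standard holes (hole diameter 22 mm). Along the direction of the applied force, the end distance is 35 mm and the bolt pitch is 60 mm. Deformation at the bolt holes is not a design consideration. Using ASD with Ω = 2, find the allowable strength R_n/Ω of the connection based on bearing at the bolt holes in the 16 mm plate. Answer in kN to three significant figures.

Per bolt r_n = 1.5 l_c t F_u ≤ 3.0 d t F_u; upper limit = 3.0 × 20 × 16 × 430 / 1000 = 412.8 kN.
Edge bolt: l_c = 35 − 22/2 = 24 mm → 1.5 × 24 × 16 × 430 / 1000 = 247.7 → r_n = 247.7 kN.
Interior bolts: l_c = 60 − 22 = 38 mm → 1.5 × 38 × 16 × 430 / 1000 = 392.2 → r_n = 392.2 kN.
R_n = 1 × 247.7 + 4 × 392.2 = 1816 kN.
Allowable strength R_n/Ω = 1816 / 2 = 908 kN.

908 kN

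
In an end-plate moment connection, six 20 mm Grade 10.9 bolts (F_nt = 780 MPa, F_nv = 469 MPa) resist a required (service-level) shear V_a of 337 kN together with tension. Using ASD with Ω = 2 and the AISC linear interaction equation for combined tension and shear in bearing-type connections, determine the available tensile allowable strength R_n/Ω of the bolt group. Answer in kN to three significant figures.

A_b = π·20²/4 = 314.2 mm²; f_rv = 337 × 1000 / (6 × 314.2) = 178.8 MPa.
F'_nt = 1.3 F_nt − (Ω F_nt / F_nv) f_rv = 1.3·780 − (2·780/469)·178.8 = 419.3 MPa, capped at F_nt → F'_nt = 419.3 MPa.
R_n = F'_nt · A_b · n = 419.3 × 314.2 × 6 / 1000 = 790.4 kN.
Allowable strength R_n/Ω = 790.4 / 2 = 395 kN.

395 kN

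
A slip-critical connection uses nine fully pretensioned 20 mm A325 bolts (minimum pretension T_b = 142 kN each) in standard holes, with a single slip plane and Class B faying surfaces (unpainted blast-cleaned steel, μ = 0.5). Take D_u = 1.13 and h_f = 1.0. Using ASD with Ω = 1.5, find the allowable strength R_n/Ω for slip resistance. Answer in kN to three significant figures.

R_n = μ · D_u · h_f · T_b · n_s · n_b = 0.5 × 1.13 × 1.0 × 142 × 1 × 9 = 722.1 kN.
Allowable strength R_n/Ω = 722.1 / 1.5 = 481 kN.

481 kN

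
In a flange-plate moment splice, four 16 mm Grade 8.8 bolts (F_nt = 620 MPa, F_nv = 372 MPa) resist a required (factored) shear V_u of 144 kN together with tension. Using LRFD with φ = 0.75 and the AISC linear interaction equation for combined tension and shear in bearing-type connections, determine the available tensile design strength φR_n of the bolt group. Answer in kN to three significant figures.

246 kN

A_b = π·16²/4 = 201.1 mm²; f_rv = 144 × 1000 / (4 × 201.1) = 179 MPa.
F'_nt = 1.3 F_nt − (F_nt / φF_nv) f_rv = 1.3·620 − (620/(0.75·372))·179 = 408.1 MPa, capped at F_nt → F'_nt = 408.1 MPa.
R_n = F'_nt · A_b · n = 408.1 × 201.1 × 4 / 1000 = 328.2 kN.
Design strength φR_n = 0.75 × 328.2 = 246 kN.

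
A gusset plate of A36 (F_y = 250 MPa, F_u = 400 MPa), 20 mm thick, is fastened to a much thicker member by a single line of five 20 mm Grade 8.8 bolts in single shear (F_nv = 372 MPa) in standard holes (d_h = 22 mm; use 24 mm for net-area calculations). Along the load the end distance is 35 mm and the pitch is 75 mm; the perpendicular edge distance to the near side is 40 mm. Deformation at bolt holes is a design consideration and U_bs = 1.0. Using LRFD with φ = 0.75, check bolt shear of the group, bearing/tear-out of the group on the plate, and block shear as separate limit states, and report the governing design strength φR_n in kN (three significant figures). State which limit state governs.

438 kN (bolt shear governs)

Bolt shear: A_b = π·20²/4 = 314.2 mm²; R_n = 372 × 314.2 × 5 × 1 / 1000 = 584.3 kN → 0.75 × 584.3 = 438 kN.
Bearing: edge l_c = 24, r_n = 230.4 kN; interior l_c = 53, r_n = 384 kN; R_n = 230.4 + 4·384 = 1766 kN → 1320 kN.
Block shear: A_gv = 6700, A_nv = 4540, A_nt = 560 mm²; R_n = min(0.6F_uA_nv, 0.6F_yA_gv) + U_bs·F_u·A_nt = 1229 kN → 922 kN.
Bolt shear governs: 438 kN.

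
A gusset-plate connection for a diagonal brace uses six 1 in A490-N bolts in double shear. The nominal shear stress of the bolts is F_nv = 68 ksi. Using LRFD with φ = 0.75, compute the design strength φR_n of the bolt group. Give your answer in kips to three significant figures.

481 kips

A_b = π × 1² / 4 = 0.7854 in².
R_n = F_nv · A_b · n · n_s = 68 × 0.7854 × 6 × 2 = 640.9 kips.
Design strength φR_n = 0.75 × 640.9 = 481 kips.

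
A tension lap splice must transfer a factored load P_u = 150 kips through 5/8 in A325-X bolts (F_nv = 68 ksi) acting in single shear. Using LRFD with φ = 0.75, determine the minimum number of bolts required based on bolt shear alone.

10 bolts

A_b = π·0.625²/4 = 0.3068 in².
Per-bolt design strength φR_n = 0.75 × 68 × 0.3068 × 1 = 15.65 kips.
n ≥ 150 / 15.65 = 9.587 → use 10 bolts.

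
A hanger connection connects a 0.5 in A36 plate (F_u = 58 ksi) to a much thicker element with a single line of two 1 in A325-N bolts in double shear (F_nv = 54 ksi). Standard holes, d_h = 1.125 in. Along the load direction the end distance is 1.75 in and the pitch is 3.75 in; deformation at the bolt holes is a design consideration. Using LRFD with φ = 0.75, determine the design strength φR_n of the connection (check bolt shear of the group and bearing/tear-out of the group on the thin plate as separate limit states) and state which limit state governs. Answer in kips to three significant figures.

83.2 kips (bearing governs)

Bolt shear: A_b = π·1²/4 = 0.7854 in²; R_n = 54 × 0.7854 × 2 × 2 = 169.6 kips → 0.75 × 169.6 = 127 kips.
Bearing (1.2 l_c t F_u ≤ 2.4 d t F_u): upper limit = 2.4·1·0.5·58 = 69.6 kips.
  Edge l_c = 1.75 − 1.125/2 = 1.188 → r_n = 41.33 kips; interior l_c = 3.75 − 1.125 = 2.625 → r_n = 69.6 kips.
  R_n,bearing = 1·41.33 + 1·69.6 = 110.9 kips → 0.75 × 110.9 = 83.2 kips.
Bearing governs: 83.2 kips.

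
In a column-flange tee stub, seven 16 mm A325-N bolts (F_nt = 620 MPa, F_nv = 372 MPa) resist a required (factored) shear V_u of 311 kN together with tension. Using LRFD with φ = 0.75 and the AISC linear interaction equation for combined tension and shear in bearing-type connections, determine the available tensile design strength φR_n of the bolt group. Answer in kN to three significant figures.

332 kN

A_b = π·16²/4 = 201.1 mm²; f_rv = 311 × 1000 / (7 × 201.1) = 221 MPa.
F'_nt = 1.3 F_nt − (F_nt / φF_nv) f_rv = 1.3·620 − (620/(0.75·372))·221 = 315 MPa, capped at F_nt → F'_nt = 315 MPa.
R_n = F'_nt · A_b · n = 315 × 201.1 × 7 / 1000 = 443.3 kN.
Design strength φR_n = 0.75 × 443.3 = 332 kN.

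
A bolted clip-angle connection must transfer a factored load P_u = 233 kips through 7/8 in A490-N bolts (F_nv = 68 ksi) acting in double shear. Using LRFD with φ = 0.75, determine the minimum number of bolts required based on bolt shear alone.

A_b = π·0.875²/4 = 0.6013 in².
Per-bolt design strength φR_n = 0.75 × 68 × 0.6013 × 2 = 61.33 kips.
n ≥ 233 / 61.33 = 3.799 → use 4 bolts.

4 bolts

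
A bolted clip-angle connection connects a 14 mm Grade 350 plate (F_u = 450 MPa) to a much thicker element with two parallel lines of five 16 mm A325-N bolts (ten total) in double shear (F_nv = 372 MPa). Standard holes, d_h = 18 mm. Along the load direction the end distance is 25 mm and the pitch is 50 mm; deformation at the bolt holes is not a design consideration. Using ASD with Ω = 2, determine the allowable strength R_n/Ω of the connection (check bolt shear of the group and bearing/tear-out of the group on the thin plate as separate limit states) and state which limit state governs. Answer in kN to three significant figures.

748 kN (bolt shear governs)

Bolt shear: A_b = π·16²/4 = 201.1 mm²; R_n = 372 × 201.1 × 10 × 2 / 1000 = 1496 kN → 1496 / 2 = 748 kN.
Bearing (1.5 l_c t F_u ≤ 3.0 d t F_u): upper limit = 3.0·16·14·450 / 1000 = 302.4 kN.
  Edge l_c = 25 − 18/2 = 16 → r_n = 151.2 kN; interior l_c = 50 − 18 = 32 → r_n = 302.4 kN.
  R_n,bearing = 2·151.2 + 8·302.4 = 2722 kN → 2722 / 2 = 1360 kN.
Bolt shear governs: 748 kN.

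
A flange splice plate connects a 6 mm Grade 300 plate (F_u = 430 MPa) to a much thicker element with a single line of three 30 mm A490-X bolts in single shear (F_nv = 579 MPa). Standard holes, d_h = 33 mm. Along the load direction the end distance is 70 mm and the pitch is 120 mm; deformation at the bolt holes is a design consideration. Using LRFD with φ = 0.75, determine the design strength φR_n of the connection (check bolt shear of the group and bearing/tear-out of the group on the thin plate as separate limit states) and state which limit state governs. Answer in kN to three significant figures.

Bolt shear: A_b = π·30²/4 = 706.9 mm²; R_n = 579 × 706.9 × 3 × 1 / 1000 = 1228 kN → 0.75 × 1228 = 921 kN.
Bearing (1.2 l_c t F_u ≤ 2.4 d t F_u): upper limit = 2.4·30·6·430 / 1000 = 185.8 kN.
  Edge l_c = 70 − 33/2 = 53.5 → r_n = 165.6 kN; interior l_c = 120 − 33 = 87 → r_n = 185.8 kN.
  R_n,bearing = 1·165.6 + 2·185.8 = 537.2 kN → 0.75 × 537.2 = 403 kN.
Bearing governs: 403 kN.

403 kN (bearing governs)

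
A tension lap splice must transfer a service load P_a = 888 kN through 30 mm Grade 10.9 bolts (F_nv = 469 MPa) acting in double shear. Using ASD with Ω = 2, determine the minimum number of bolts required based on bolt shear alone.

3 bolts

A_b = π·30²/4 = 706.9 mm².
Per-bolt allowable strength R_n/Ω = 469 × 706.9 × 2 / 1000 / 2 = 331.5 kN.
n ≥ 888 / 331.5 = 2.679 → use 3 bolts.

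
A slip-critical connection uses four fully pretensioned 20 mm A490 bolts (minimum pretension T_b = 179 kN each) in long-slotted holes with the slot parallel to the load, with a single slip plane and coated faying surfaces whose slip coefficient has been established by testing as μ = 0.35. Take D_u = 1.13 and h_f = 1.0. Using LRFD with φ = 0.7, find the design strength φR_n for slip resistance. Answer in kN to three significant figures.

198 kN

R_n = μ · D_u · h_f · T_b · n_s · n_b = 0.35 × 1.13 × 1.0 × 179 × 1 × 4 = 283.2 kN.
Design strength φR_n = 0.7 × 283.2 = 198 kN.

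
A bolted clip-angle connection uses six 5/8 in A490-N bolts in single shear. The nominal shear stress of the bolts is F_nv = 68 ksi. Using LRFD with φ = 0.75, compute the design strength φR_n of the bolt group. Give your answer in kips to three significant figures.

93.9 kips

A_b = π × 0.625² / 4 = 0.3068 in².
R_n = F_nv · A_b · n · n_s = 68 × 0.3068 × 6 × 1 = 125.2 kips.
Design strength φR_n = 0.75 × 125.2 = 93.9 kips.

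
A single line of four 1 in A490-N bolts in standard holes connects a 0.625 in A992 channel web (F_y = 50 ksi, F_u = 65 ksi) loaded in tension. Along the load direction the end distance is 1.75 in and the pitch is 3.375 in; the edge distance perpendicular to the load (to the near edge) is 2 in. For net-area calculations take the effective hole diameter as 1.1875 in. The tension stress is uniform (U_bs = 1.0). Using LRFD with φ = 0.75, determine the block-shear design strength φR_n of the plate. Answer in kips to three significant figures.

Shear plane L_v = 1.75 + 3·3.375 = 11.88 in; A_gv = 11.88 × 0.625 = 7.422 in².
A_nv = (11.88 − 3.5·1.1875) × 0.625 = 4.824 in².
A_nt = (2 − 0.5·1.1875) × 0.625 = 0.8789 in².
0.6 F_u A_nv = 188.1 kips; 0.6 F_y A_gv = 222.7 kips → shear rupture governs the shear term.
R_n = 188.1 + 1.0 × 65 × 0.8789 = 245.3 kips.
Design strength φR_n = 0.75 × 245.3 = 184 kips.

184 kips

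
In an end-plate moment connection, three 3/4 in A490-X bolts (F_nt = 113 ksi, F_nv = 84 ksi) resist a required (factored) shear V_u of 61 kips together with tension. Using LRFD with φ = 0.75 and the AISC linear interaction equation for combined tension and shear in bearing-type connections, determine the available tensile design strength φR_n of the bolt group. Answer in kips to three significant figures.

A_b = π·0.75²/4 = 0.4418 in²; f_rv = 61 / (3 × 0.4418) = 46.03 ksi.
F'_nt = 1.3 F_nt − (F_nt / φF_nv) f_rv = 1.3·113 − (113/(0.75·84))·46.03 = 64.35 ksi, capped at F_nt → F'_nt = 64.35 ksi.
R_n = F'_nt · A_b · n = 64.35 × 0.4418 × 3 = 85.28 kips.
Design strength φR_n = 0.75 × 85.28 = 64 kips.

64 kips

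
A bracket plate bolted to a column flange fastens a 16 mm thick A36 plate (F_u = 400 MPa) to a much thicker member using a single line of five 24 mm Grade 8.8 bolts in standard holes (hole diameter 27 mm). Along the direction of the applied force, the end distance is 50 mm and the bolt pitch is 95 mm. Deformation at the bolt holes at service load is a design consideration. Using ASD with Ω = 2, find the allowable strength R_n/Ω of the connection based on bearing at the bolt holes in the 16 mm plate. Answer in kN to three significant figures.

877 kN

Per bolt r_n = 1.2 l_c t F_u ≤ 2.4 d t F_u; upper limit = 2.4 × 24 × 16 × 400 / 1000 = 368.6 kN.
Edge bolt: l_c = 50 − 27/2 = 36.5 mm → 1.2 × 36.5 × 16 × 400 / 1000 = 280.3 → r_n = 280.3 kN.
Interior bolts: l_c = 95 − 27 = 68 mm → 1.2 × 68 × 16 × 400 / 1000 = 522.2 → r_n = 368.6 kN.
R_n = 1 × 280.3 + 4 × 368.6 = 1755 kN.
Allowable strength R_n/Ω = 1755 / 2 = 877 kN.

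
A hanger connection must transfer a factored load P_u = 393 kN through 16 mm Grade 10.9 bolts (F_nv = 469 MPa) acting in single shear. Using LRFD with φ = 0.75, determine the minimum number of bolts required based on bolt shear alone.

6 bolts

A_b = π·16²/4 = 201.1 mm².
Per-bolt design strength φR_n = 0.75 × 469 × 201.1 × 1 / 1000 = 70.72 kN.
n ≥ 393 / 70.72 = 5.557 → use 6 bolts.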